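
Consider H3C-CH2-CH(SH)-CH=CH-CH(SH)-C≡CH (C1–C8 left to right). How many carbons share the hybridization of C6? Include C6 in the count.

4

C6 is sp3 (only σ bonds).
C1: sp3 ✓
C2: sp3 ✓
C3: sp3 ✓
C4: sp2
C5: sp2
C6: sp3 ✓
C7: sp
C8: sp
4 carbons are sp3.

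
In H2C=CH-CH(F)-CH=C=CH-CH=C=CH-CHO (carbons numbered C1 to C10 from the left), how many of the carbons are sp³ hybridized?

C1: sp2
C2: sp2
C3: sp3 ✓
C4: sp2
C5: sp
C6: sp2
C7: sp2
C8: sp
C9: sp2
C10: sp2
C3 → 1 sp3 carbon.

1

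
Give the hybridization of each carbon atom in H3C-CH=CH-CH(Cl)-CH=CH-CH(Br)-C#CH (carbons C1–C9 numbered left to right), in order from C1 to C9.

C1: 4 σ bonds; 4 regions of electron density → sp3.
C2: 3 σ bonds, plus one π bond; 3 regions of electron density → sp2.
C3 — 3 σ bonds, plus one π bond. Steric number 3, so sp2.
C4: 4 σ bonds; 4 regions of electron density → sp3.
C5 has 3 σ bonds, plus one π bond: steric number 3 → sp2.
C6 (3 σ bonds, plus one π bond) has steric number 3: sp2.
C7 has 4 σ bonds: steric number 4 → sp3.
C8 carries 2 σ bonds, plus two π bonds, giving a steric number of 2, so it is sp.
C9 — 2 σ bonds, plus two π bonds. Steric number 2, so sp.

C1 sp3, C2 sp2, C3 sp2, C4 sp3, C5 sp2, C6 sp2, C7 sp3, C8 sp, C9 sp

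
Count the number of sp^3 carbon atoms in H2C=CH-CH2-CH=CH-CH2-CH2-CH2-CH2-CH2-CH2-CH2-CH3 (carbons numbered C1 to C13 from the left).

C1: sp2
C2: sp2
C3: sp3 ✓
C4: sp2
C5: sp2
C6: sp3 ✓
C7: sp3 ✓
C8: sp3 ✓
C9: sp3 ✓
C10: sp3 ✓
C11: sp3 ✓
C12: sp3 ✓
C13: sp3 ✓
C3, C6, C7, C8, C9, C10, C11, C12, C13 → 9 sp3 carbons.

9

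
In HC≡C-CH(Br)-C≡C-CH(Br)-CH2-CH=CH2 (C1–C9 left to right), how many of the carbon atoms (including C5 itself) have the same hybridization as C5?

4

C5 is sp (two π bonds).
C1: sp ✓
C2: sp ✓
C3: sp3
C4: sp ✓
C5: sp ✓
C6: sp3
C7: sp3
C8: sp2
C9: sp2
4 carbons are sp.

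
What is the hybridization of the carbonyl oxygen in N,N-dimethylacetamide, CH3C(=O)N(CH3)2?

The carbonyl oxygen is sp2: 1 σ bond and 2 lone pairs, plus one π bond, 3 electron-density regions.

sp^2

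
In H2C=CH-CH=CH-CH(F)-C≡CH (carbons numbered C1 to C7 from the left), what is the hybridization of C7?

sp

C7: 2 σ bonds, plus two π bonds — 2 electron domains, sp.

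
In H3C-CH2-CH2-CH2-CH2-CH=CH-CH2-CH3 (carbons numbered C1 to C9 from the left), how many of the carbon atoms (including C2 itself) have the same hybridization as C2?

C2 is sp3 (only σ bonds).
C1: sp3 ✓
C2: sp3 ✓
C3: sp3 ✓
C4: sp3 ✓
C5: sp3 ✓
C6: sp2
C7: sp2
C8: sp3 ✓
C9: sp3 ✓
7 carbons are sp3.

7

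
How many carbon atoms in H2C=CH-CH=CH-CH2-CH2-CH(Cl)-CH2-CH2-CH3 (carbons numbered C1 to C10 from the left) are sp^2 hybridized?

4

C1: sp2 ✓
C2: sp2 ✓
C3: sp2 ✓
C4: sp2 ✓
C5: sp3
C6: sp3
C7: sp3
C8: sp3
C9: sp3
C10: sp3
C1, C2, C3, C4 → 4 sp2 carbons.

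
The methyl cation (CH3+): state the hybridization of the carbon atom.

Three σ bonds to H, empty p orbital → sp2, trigonal planar.

sp^2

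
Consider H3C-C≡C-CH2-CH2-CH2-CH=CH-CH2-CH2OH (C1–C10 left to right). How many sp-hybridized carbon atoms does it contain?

C1: sp3
C2: sp ✓
C3: sp ✓
C4: sp3
C5: sp3
C6: sp3
C7: sp2
C8: sp2
C9: sp3
C10: sp3
C2, C3 → 2 sp carbons.

2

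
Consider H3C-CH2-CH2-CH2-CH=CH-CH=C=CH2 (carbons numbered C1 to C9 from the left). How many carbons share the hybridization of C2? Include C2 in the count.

C2 is sp3 (only σ bonds).
C1: sp3 ✓
C2: sp3 ✓
C3: sp3 ✓
C4: sp3 ✓
C5: sp2
C6: sp2
C7: sp2
C8: sp
C9: sp2
4 carbons are sp3.

4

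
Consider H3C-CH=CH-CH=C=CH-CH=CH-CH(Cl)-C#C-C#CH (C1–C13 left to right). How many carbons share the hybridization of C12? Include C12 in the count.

C12 is sp (two π bonds).
C1: sp3
C2: sp2
C3: sp2
C4: sp2
C5: sp ✓
C6: sp2
C7: sp2
C8: sp2
C9: sp3
C10: sp ✓
C11: sp ✓
C12: sp ✓
C13: sp ✓
5 carbons are sp.

5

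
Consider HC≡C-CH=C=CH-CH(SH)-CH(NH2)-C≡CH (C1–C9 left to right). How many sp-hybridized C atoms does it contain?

5

C1: sp ✓
C2: sp ✓
C3: sp2
C4: sp ✓
C5: sp2
C6: sp3
C7: sp3
C8: sp ✓
C9: sp ✓
C1, C2, C4, C8, C9 → 5 sp carbons.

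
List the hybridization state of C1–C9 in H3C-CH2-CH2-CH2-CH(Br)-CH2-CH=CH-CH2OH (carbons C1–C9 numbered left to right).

C1 sp3, C2 sp3, C3 sp3, C4 sp3, C5 sp3, C6 sp3, C7 sp2, C8 sp2, C9 sp3

C1 carries 4 σ bonds, giving a steric number of 4, so it is sp3.
C2: 4 σ bonds; 4 regions of electron density → sp3.
C3 — 4 σ bonds. Steric number 4, so sp3.
C4 (4 σ bonds) has steric number 4: sp3.
C5 carries 4 σ bonds, giving a steric number of 4, so it is sp3.
C6 (4 σ bonds) has steric number 4: sp3.
C7 is sp2: 3 σ bonds, plus one π bond, 3 electron-density regions.
C8: 3 σ bonds, plus one π bond — 3 electron domains, sp2.
C9 carries 4 σ bonds, giving a steric number of 4, so it is sp3.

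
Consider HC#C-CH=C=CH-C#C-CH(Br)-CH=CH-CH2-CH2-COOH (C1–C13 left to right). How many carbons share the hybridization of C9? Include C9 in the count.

C9 is sp2 (one π bond).
C1: sp
C2: sp
C3: sp2 ✓
C4: sp
C5: sp2 ✓
C6: sp
C7: sp
C8: sp3
C9: sp2 ✓
C10: sp2 ✓
C11: sp3
C12: sp3
C13: sp2 ✓
5 carbons are sp2.

5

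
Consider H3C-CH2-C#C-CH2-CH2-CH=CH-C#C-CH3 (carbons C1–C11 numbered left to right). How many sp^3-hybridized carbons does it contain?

C1: sp3 ✓
C2: sp3 ✓
C3: sp
C4: sp
C5: sp3 ✓
C6: sp3 ✓
C7: sp2
C8: sp2
C9: sp
C10: sp
C11: sp3 ✓
C1, C2, C5, C6, C11 → 5 sp3 carbons.

5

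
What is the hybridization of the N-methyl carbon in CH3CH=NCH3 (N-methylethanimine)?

sp3

The N-methyl carbon (4 σ bonds) has steric number 4: sp3.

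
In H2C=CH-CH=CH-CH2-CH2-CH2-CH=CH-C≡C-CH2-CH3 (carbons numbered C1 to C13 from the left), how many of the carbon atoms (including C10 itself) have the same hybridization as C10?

2

C10 is sp (two π bonds).
C1: sp2
C2: sp2
C3: sp2
C4: sp2
C5: sp3
C6: sp3
C7: sp3
C8: sp2
C9: sp2
C10: sp ✓
C11: sp ✓
C12: sp3
C13: sp3
2 carbons are sp.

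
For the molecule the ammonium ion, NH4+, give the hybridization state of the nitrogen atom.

sp³

Four σ bonds, no lone pair → sp3, tetrahedral.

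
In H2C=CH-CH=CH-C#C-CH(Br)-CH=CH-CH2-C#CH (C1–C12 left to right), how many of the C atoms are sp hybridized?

4

C1: sp2
C2: sp2
C3: sp2
C4: sp2
C5: sp ✓
C6: sp ✓
C7: sp3
C8: sp2
C9: sp2
C10: sp3
C11: sp ✓
C12: sp ✓
C5, C6, C11, C12 → 4 sp carbons.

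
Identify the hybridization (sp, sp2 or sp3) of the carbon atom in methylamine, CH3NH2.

The carbon atom has 4 σ bonds: steric number 4 → sp3.

sp^3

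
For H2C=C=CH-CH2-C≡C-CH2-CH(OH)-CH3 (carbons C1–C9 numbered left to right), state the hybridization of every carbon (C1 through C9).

C1: 3 σ bonds, plus one π bond; 3 regions of electron density → sp2.
C2 is sp: 2 σ bonds, plus two π bonds, 2 electron-density regions.
C3: 3 σ bonds, plus one π bond — 3 electron domains, sp2.
C4 is sp3: 4 σ bonds, 4 electron-density regions.
C5: 2 σ bonds, plus two π bonds — 2 electron domains, sp.
C6 — 2 σ bonds, plus two π bonds. Steric number 2, so sp.
C7: 4 σ bonds — 4 electron domains, sp3.
C8: 4 σ bonds — 4 electron domains, sp3.
C9 carries 4 σ bonds, giving a steric number of 4, so it is sp3.

C1 sp2, C2 sp, C3 sp2, C4 sp3, C5 sp, C6 sp, C7 sp3, C8 sp3, C9 sp3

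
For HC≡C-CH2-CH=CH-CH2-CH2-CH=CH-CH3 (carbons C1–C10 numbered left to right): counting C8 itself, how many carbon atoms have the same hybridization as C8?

C8 is sp2 (one π bond).
C1: sp
C2: sp
C3: sp3
C4: sp2 ✓
C5: sp2 ✓
C6: sp3
C7: sp3
C8: sp2 ✓
C9: sp2 ✓
C10: sp3
4 carbons are sp2.

4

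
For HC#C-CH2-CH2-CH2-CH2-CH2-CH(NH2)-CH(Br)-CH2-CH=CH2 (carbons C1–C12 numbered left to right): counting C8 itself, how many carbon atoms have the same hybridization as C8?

8

C8 is sp3 (only σ bonds).
C1: sp
C2: sp
C3: sp3 ✓
C4: sp3 ✓
C5: sp3 ✓
C6: sp3 ✓
C7: sp3 ✓
C8: sp3 ✓
C9: sp3 ✓
C10: sp3 ✓
C11: sp2
C12: sp2
8 carbons are sp3.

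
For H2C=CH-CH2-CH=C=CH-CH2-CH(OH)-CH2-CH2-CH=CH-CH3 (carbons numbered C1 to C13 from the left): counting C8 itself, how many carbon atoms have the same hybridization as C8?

6

C8 is sp3 (only σ bonds).
C1: sp2
C2: sp2
C3: sp3 ✓
C4: sp2
C5: sp
C6: sp2
C7: sp3 ✓
C8: sp3 ✓
C9: sp3 ✓
C10: sp3 ✓
C11: sp2
C12: sp2
C13: sp3 ✓
6 carbons are sp3.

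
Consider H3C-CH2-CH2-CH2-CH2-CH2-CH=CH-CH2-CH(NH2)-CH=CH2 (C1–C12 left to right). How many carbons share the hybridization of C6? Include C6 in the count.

C6 is sp3 (only σ bonds).
C1: sp3 ✓
C2: sp3 ✓
C3: sp3 ✓
C4: sp3 ✓
C5: sp3 ✓
C6: sp3 ✓
C7: sp2
C8: sp2
C9: sp3 ✓
C10: sp3 ✓
C11: sp2
C12: sp2
8 carbons are sp3.

8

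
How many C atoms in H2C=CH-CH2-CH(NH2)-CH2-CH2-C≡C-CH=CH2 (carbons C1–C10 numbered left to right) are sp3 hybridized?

4

C1: sp2
C2: sp2
C3: sp3 ✓
C4: sp3 ✓
C5: sp3 ✓
C6: sp3 ✓
C7: sp
C8: sp
C9: sp2
C10: sp2
C3, C4, C5, C6 → 4 sp3 carbons.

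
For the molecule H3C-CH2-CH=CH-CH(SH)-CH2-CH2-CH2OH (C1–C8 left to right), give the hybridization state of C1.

sp³

C1: 4 σ bonds; 4 regions of electron density → sp3.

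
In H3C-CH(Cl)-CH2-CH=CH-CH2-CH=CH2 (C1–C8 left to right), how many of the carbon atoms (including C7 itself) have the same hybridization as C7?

C7 is sp2 (one π bond).
C1: sp3
C2: sp3
C3: sp3
C4: sp2 ✓
C5: sp2 ✓
C6: sp3
C7: sp2 ✓
C8: sp2 ✓
4 carbons are sp2.

4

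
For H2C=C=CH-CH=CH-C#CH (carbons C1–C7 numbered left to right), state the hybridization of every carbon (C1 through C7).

C1: 3 σ bonds, plus one π bond — 3 electron domains, sp2.
C2: 2 σ bonds, plus two π bonds; 2 regions of electron density → sp.
C3: 3 σ bonds, plus one π bond; 3 regions of electron density → sp2.
C4 carries 3 σ bonds, plus one π bond, giving a steric number of 3, so it is sp2.
C5 carries 3 σ bonds, plus one π bond, giving a steric number of 3, so it is sp2.
C6 (2 σ bonds, plus two π bonds) has steric number 2: sp.
C7 (2 σ bonds, plus two π bonds) has steric number 2: sp.

C1 sp2, C2 sp, C3 sp2, C4 sp2, C5 sp2, C6 sp, C7 sp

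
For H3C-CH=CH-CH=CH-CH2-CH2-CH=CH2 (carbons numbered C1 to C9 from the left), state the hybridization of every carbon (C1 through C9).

C1: 4 σ bonds; 4 regions of electron density → sp3.
C2 carries 3 σ bonds, plus one π bond, giving a steric number of 3, so it is sp2.
C3 (3 σ bonds, plus one π bond) has steric number 3: sp2.
C4 is sp2: 3 σ bonds, plus one π bond, 3 electron-density regions.
C5: 3 σ bonds, plus one π bond; 3 regions of electron density → sp2.
C6 has 4 σ bonds: steric number 4 → sp3.
C7 (4 σ bonds) has steric number 4: sp3.
C8 — 3 σ bonds, plus one π bond. Steric number 3, so sp2.
C9 — 3 σ bonds, plus one π bond. Steric number 3, so sp2.

C1 sp3, C2 sp2, C3 sp2, C4 sp2, C5 sp2, C6 sp3, C7 sp3, C8 sp2, C9 sp2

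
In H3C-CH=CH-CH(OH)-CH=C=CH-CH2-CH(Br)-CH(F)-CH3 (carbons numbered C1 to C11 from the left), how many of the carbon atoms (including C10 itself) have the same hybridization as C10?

C10 is sp3 (only σ bonds).
C1: sp3 ✓
C2: sp2
C3: sp2
C4: sp3 ✓
C5: sp2
C6: sp
C7: sp2
C8: sp3 ✓
C9: sp3 ✓
C10: sp3 ✓
C11: sp3 ✓
6 carbons are sp3.

6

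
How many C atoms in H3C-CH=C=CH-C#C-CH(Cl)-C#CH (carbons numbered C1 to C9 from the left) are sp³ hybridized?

2

C1: sp3 ✓
C2: sp2
C3: sp
C4: sp2
C5: sp
C6: sp
C7: sp3 ✓
C8: sp
C9: sp
C1, C7 → 2 sp3 carbons.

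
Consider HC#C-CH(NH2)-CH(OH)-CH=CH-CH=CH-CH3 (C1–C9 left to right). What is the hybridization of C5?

sp2

C5 is sp2: 3 σ bonds, plus one π bond, 3 electron-density regions.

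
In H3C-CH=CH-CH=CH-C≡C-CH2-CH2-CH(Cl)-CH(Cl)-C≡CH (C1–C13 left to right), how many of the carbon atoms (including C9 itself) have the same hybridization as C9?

5

C9 is sp3 (only σ bonds).
C1: sp3 ✓
C2: sp2
C3: sp2
C4: sp2
C5: sp2
C6: sp
C7: sp
C8: sp3 ✓
C9: sp3 ✓
C10: sp3 ✓
C11: sp3 ✓
C12: sp
C13: sp
5 carbons are sp3.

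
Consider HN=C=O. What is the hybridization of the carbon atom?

The carbon atom carries 2 σ bonds, plus two π bonds, giving a steric number of 2, so it is sp.

sp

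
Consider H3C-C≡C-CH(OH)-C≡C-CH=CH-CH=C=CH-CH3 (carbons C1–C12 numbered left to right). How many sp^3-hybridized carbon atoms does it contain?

3

C1: sp3 ✓
C2: sp
C3: sp
C4: sp3 ✓
C5: sp
C6: sp
C7: sp2
C8: sp2
C9: sp2
C10: sp
C11: sp2
C12: sp3 ✓
C1, C4, C12 → 3 sp3 carbons.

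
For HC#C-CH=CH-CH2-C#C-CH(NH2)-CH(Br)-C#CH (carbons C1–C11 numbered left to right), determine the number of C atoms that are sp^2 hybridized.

2

C1: sp
C2: sp
C3: sp2 ✓
C4: sp2 ✓
C5: sp3
C6: sp
C7: sp
C8: sp3
C9: sp3
C10: sp
C11: sp
C3, C4 → 2 sp2 carbons.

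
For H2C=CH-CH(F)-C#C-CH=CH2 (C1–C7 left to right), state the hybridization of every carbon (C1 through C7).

C1 — 3 σ bonds, plus one π bond. Steric number 3, so sp2.
C2 is sp2: 3 σ bonds, plus one π bond, 3 electron-density regions.
C3: 4 σ bonds; 4 regions of electron density → sp3.
C4 — 2 σ bonds, plus two π bonds. Steric number 2, so sp.
C5 (2 σ bonds, plus two π bonds) has steric number 2: sp.
C6 is sp2: 3 σ bonds, plus one π bond, 3 electron-density regions.
C7 (3 σ bonds, plus one π bond) has steric number 3: sp2.

C1 sp2, C2 sp2, C3 sp3, C4 sp, C5 sp, C6 sp2, C7 sp2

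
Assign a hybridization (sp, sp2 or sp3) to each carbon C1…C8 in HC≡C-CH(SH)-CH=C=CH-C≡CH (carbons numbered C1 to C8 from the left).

C1 sp, C2 sp, C3 sp3, C4 sp2, C5 sp, C6 sp2, C7 sp, C8 sp

C1: 2 σ bonds, plus two π bonds — 2 electron domains, sp.
C2: 2 σ bonds, plus two π bonds — 2 electron domains, sp.
C3 has 4 σ bonds: steric number 4 → sp3.
C4 — 3 σ bonds, plus one π bond. Steric number 3, so sp2.
C5 (2 σ bonds, plus two π bonds) has steric number 2: sp.
C6 carries 3 σ bonds, plus one π bond, giving a steric number of 3, so it is sp2.
C7 is sp: 2 σ bonds, plus two π bonds, 2 electron-density regions.
C8 is sp: 2 σ bonds, plus two π bonds, 2 electron-density regions.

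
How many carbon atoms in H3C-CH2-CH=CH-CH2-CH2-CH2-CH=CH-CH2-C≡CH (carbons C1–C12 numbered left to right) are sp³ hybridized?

C1: sp3 ✓
C2: sp3 ✓
C3: sp2
C4: sp2
C5: sp3 ✓
C6: sp3 ✓
C7: sp3 ✓
C8: sp2
C9: sp2
C10: sp3 ✓
C11: sp
C12: sp
C1, C2, C5, C6, C7, C10 → 6 sp3 carbons.

6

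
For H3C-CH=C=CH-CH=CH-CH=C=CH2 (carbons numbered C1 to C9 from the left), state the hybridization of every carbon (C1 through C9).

C1 sp3, C2 sp2, C3 sp, C4 sp2, C5 sp2, C6 sp2, C7 sp2, C8 sp, C9 sp2

C1 carries 4 σ bonds, giving a steric number of 4, so it is sp3.
C2: 3 σ bonds, plus one π bond; 3 regions of electron density → sp2.
C3: 2 σ bonds, plus two π bonds; 2 regions of electron density → sp.
C4 is sp2: 3 σ bonds, plus one π bond, 3 electron-density regions.
C5 — 3 σ bonds, plus one π bond. Steric number 3, so sp2.
C6: 3 σ bonds, plus one π bond — 3 electron domains, sp2.
C7 (3 σ bonds, plus one π bond) has steric number 3: sp2.
C8 — 2 σ bonds, plus two π bonds. Steric number 2, so sp.
C9: 3 σ bonds, plus one π bond; 3 regions of electron density → sp2.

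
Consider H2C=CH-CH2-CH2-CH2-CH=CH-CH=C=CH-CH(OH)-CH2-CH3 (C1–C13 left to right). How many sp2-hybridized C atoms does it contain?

6

C1: sp2 ✓
C2: sp2 ✓
C3: sp3
C4: sp3
C5: sp3
C6: sp2 ✓
C7: sp2 ✓
C8: sp2 ✓
C9: sp
C10: sp2 ✓
C11: sp3
C12: sp3
C13: sp3
C1, C2, C6, C7, C8, C10 → 6 sp2 carbons.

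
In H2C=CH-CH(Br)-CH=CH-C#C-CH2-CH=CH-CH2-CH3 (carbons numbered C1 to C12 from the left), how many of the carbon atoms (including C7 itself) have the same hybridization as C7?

C7 is sp (two π bonds).
C1: sp2
C2: sp2
C3: sp3
C4: sp2
C5: sp2
C6: sp ✓
C7: sp ✓
C8: sp3
C9: sp2
C10: sp2
C11: sp3
C12: sp3
2 carbons are sp.

2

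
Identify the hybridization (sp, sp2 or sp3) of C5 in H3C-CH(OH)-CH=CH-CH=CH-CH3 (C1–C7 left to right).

C5 has 3 σ bonds, plus one π bond: steric number 3 → sp2.

sp²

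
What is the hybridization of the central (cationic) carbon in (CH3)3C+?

sp2

Three σ bonds and an empty p orbital; no lone pair → steric number 3 → sp2 and planar.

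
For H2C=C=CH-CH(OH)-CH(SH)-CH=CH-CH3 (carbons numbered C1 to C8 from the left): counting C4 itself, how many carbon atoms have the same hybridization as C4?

3

C4 is sp3 (only σ bonds).
C1: sp2
C2: sp
C3: sp2
C4: sp3 ✓
C5: sp3 ✓
C6: sp2
C7: sp2
C8: sp3 ✓
3 carbons are sp3.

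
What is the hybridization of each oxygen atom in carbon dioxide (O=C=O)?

sp^2

One σ bond + two lone pairs = steric number 3 → sp2.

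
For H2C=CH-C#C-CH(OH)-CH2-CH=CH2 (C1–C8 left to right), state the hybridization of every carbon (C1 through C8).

C1 sp2, C2 sp2, C3 sp, C4 sp, C5 sp3, C6 sp3, C7 sp2, C8 sp2

C1 (3 σ bonds, plus one π bond) has steric number 3: sp2.
C2 — 3 σ bonds, plus one π bond. Steric number 3, so sp2.
C3 carries 2 σ bonds, plus two π bonds, giving a steric number of 2, so it is sp.
C4: 2 σ bonds, plus two π bonds — 2 electron domains, sp.
C5 — 4 σ bonds. Steric number 4, so sp3.
C6 has 4 σ bonds: steric number 4 → sp3.
C7 (3 σ bonds, plus one π bond) has steric number 3: sp2.
C8 is sp2: 3 σ bonds, plus one π bond, 3 electron-density regions.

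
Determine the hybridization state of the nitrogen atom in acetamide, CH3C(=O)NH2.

The nitrogen lone pair is delocalised into the carbonyl π system (amide resonance), so N is planar sp2 rather than the sp3 a naive steric count of 4 would suggest.

sp²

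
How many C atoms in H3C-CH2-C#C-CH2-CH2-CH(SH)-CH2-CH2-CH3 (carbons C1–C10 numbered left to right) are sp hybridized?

2

C1: sp3
C2: sp3
C3: sp ✓
C4: sp ✓
C5: sp3
C6: sp3
C7: sp3
C8: sp3
C9: sp3
C10: sp3
C3, C4 → 2 sp carbons.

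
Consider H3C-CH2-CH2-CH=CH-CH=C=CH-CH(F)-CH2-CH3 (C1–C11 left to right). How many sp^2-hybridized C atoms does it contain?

C1: sp3
C2: sp3
C3: sp3
C4: sp2 ✓
C5: sp2 ✓
C6: sp2 ✓
C7: sp
C8: sp2 ✓
C9: sp3
C10: sp3
C11: sp3
C4, C5, C6, C8 → 4 sp2 carbons.

4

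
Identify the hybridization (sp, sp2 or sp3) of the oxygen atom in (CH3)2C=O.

sp2

One σ bond + two lone pairs = steric number 3 → sp2.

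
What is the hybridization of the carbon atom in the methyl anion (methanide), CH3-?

Three σ bonds + one lone pair = steric number 4 → sp3, pyramidal.

sp³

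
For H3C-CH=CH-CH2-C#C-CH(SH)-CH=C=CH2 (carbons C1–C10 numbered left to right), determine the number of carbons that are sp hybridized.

C1: sp3
C2: sp2
C3: sp2
C4: sp3
C5: sp ✓
C6: sp ✓
C7: sp3
C8: sp2
C9: sp ✓
C10: sp2
C5, C6, C9 → 3 sp carbons.

3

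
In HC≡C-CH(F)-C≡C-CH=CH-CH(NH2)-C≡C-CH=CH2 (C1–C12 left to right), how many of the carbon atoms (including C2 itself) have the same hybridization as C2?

6

C2 is sp (two π bonds).
C1: sp ✓
C2: sp ✓
C3: sp3
C4: sp ✓
C5: sp ✓
C6: sp2
C7: sp2
C8: sp3
C9: sp ✓
C10: sp ✓
C11: sp2
C12: sp2
6 carbons are sp.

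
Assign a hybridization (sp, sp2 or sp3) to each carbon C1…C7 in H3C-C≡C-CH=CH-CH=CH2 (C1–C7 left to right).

C1 — 4 σ bonds. Steric number 4, so sp3.
C2: 2 σ bonds, plus two π bonds; 2 regions of electron density → sp.
C3 — 2 σ bonds, plus two π bonds. Steric number 2, so sp.
C4 is sp2: 3 σ bonds, plus one π bond, 3 electron-density regions.
C5 (3 σ bonds, plus one π bond) has steric number 3: sp2.
C6 — 3 σ bonds, plus one π bond. Steric number 3, so sp2.
C7 carries 3 σ bonds, plus one π bond, giving a steric number of 3, so it is sp2.

C1 sp3, C2 sp, C3 sp, C4 sp2, C5 sp2, C6 sp2, C7 sp2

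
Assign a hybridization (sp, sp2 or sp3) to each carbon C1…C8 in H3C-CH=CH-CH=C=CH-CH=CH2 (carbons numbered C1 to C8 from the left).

C1 sp3, C2 sp2, C3 sp2, C4 sp2, C5 sp, C6 sp2, C7 sp2, C8 sp2

C1 (4 σ bonds) has steric number 4: sp3.
C2: 3 σ bonds, plus one π bond; 3 regions of electron density → sp2.
C3: 3 σ bonds, plus one π bond — 3 electron domains, sp2.
C4 has 3 σ bonds, plus one π bond: steric number 3 → sp2.
C5: 2 σ bonds, plus two π bonds — 2 electron domains, sp.
C6 carries 3 σ bonds, plus one π bond, giving a steric number of 3, so it is sp2.
C7 has 3 σ bonds, plus one π bond: steric number 3 → sp2.
C8 — 3 σ bonds, plus one π bond. Steric number 3, so sp2.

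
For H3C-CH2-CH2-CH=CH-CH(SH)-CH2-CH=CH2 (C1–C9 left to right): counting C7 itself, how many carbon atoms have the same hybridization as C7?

C7 is sp3 (only σ bonds).
C1: sp3 ✓
C2: sp3 ✓
C3: sp3 ✓
C4: sp2
C5: sp2
C6: sp3 ✓
C7: sp3 ✓
C8: sp2
C9: sp2
5 carbons are sp3.

5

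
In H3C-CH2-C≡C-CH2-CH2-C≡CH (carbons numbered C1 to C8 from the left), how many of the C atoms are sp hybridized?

4

C1: sp3
C2: sp3
C3: sp ✓
C4: sp ✓
C5: sp3
C6: sp3
C7: sp ✓
C8: sp ✓
C3, C4, C7, C8 → 4 sp carbons.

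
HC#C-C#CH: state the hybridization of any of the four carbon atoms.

Every carbon is part of a C≡C triple bond: two σ regions → sp.

sp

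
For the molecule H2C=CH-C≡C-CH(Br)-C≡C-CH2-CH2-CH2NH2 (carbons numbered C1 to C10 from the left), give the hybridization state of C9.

C9 (4 σ bonds) has steric number 4: sp3.

sp³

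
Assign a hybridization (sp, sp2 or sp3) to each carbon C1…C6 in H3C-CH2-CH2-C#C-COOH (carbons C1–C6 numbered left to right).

C1: 4 σ bonds — 4 electron domains, sp3.
C2 — 4 σ bonds. Steric number 4, so sp3.
C3 (4 σ bonds) has steric number 4: sp3.
C4 carries 2 σ bonds, plus two π bonds, giving a steric number of 2, so it is sp.
C5 (2 σ bonds, plus two π bonds) has steric number 2: sp.
C6 is sp2: 3 σ bonds, plus one π bond, 3 electron-density regions.

C1 sp3, C2 sp3, C3 sp3, C4 sp, C5 sp, C6 sp2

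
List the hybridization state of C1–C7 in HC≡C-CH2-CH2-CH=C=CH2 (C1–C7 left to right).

C1 has 2 σ bonds, plus two π bonds: steric number 2 → sp.
C2 — 2 σ bonds, plus two π bonds. Steric number 2, so sp.
C3 — 4 σ bonds. Steric number 4, so sp3.
C4 — 4 σ bonds. Steric number 4, so sp3.
C5: 3 σ bonds, plus one π bond; 3 regions of electron density → sp2.
C6 carries 2 σ bonds, plus two π bonds, giving a steric number of 2, so it is sp.
C7: 3 σ bonds, plus one π bond — 3 electron domains, sp2.

C1 sp, C2 sp, C3 sp3, C4 sp3, C5 sp2, C6 sp, C7 sp2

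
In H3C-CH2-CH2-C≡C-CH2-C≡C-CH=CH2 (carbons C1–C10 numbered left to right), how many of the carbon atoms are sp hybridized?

4

C1: sp3
C2: sp3
C3: sp3
C4: sp ✓
C5: sp ✓
C6: sp3
C7: sp ✓
C8: sp ✓
C9: sp2
C10: sp2
C4, C5, C7, C8 → 4 sp carbons.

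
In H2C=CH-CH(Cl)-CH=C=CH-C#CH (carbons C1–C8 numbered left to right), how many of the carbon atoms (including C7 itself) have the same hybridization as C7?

C7 is sp (two π bonds).
C1: sp2
C2: sp2
C3: sp3
C4: sp2
C5: sp ✓
C6: sp2
C7: sp ✓
C8: sp ✓
3 carbons are sp.

3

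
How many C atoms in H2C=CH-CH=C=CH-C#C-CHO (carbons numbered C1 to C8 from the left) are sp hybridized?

C1: sp2
C2: sp2
C3: sp2
C4: sp ✓
C5: sp2
C6: sp ✓
C7: sp ✓
C8: sp2
C4, C6, C7 → 3 sp carbons.

3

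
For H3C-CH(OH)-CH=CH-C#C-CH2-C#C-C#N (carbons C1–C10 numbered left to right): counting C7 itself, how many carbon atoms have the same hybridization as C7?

3

C7 is sp3 (only σ bonds).
C1: sp3 ✓
C2: sp3 ✓
C3: sp2
C4: sp2
C5: sp
C6: sp
C7: sp3 ✓
C8: sp
C9: sp
C10: sp
3 carbons are sp3.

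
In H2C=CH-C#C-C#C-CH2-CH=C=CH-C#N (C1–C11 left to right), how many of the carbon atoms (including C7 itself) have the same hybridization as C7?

1

C7 is sp3 (only σ bonds).
C1: sp2
C2: sp2
C3: sp
C4: sp
C5: sp
C6: sp
C7: sp3 ✓
C8: sp2
C9: sp
C10: sp2
C11: sp
1 carbon is sp3.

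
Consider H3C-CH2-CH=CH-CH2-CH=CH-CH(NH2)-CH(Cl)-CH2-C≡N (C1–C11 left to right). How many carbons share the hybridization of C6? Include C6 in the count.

4

C6 is sp2 (one π bond).
C1: sp3
C2: sp3
C3: sp2 ✓
C4: sp2 ✓
C5: sp3
C6: sp2 ✓
C7: sp2 ✓
C8: sp3
C9: sp3
C10: sp3
C11: sp
4 carbons are sp2.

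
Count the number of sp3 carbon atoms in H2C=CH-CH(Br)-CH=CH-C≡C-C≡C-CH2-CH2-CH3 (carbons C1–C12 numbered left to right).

C1: sp2
C2: sp2
C3: sp3 ✓
C4: sp2
C5: sp2
C6: sp
C7: sp
C8: sp
C9: sp
C10: sp3 ✓
C11: sp3 ✓
C12: sp3 ✓
C3, C10, C11, C12 → 4 sp3 carbons.

4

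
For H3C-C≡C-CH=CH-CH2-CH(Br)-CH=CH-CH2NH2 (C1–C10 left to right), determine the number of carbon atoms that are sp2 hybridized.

4

C1: sp3
C2: sp
C3: sp
C4: sp2 ✓
C5: sp2 ✓
C6: sp3
C7: sp3
C8: sp2 ✓
C9: sp2 ✓
C10: sp3
C4, C5, C8, C9 → 4 sp2 carbons.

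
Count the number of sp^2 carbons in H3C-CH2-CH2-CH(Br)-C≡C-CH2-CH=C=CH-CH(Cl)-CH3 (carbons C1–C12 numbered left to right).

C1: sp3
C2: sp3
C3: sp3
C4: sp3
C5: sp
C6: sp
C7: sp3
C8: sp2 ✓
C9: sp
C10: sp2 ✓
C11: sp3
C12: sp3
C8, C10 → 2 sp2 carbons.

2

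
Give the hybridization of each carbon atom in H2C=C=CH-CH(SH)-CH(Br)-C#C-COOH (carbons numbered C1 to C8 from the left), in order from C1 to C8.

C1 sp2, C2 sp, C3 sp2, C4 sp3, C5 sp3, C6 sp, C7 sp, C8 sp2

C1 has 3 σ bonds, plus one π bond: steric number 3 → sp2.
C2 has 2 σ bonds, plus two π bonds: steric number 2 → sp.
C3 is sp2: 3 σ bonds, plus one π bond, 3 electron-density regions.
C4 carries 4 σ bonds, giving a steric number of 4, so it is sp3.
C5: 4 σ bonds; 4 regions of electron density → sp3.
C6: 2 σ bonds, plus two π bonds — 2 electron domains, sp.
C7: 2 σ bonds, plus two π bonds — 2 electron domains, sp.
C8 (3 σ bonds, plus one π bond) has steric number 3: sp2.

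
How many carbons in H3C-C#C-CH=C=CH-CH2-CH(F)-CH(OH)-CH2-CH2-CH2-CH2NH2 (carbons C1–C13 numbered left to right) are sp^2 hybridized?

C1: sp3
C2: sp
C3: sp
C4: sp2 ✓
C5: sp
C6: sp2 ✓
C7: sp3
C8: sp3
C9: sp3
C10: sp3
C11: sp3
C12: sp3
C13: sp3
C4, C6 → 2 sp2 carbons.

2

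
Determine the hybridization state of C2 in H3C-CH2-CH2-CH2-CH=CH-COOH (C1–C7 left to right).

sp3

C2 carries 4 σ bonds, giving a steric number of 4, so it is sp3.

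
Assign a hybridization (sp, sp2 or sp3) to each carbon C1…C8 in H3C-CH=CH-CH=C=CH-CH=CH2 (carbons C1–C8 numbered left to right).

C1 sp3, C2 sp2, C3 sp2, C4 sp2, C5 sp, C6 sp2, C7 sp2, C8 sp2

C1 — 4 σ bonds. Steric number 4, so sp3.
C2: 3 σ bonds, plus one π bond; 3 regions of electron density → sp2.
C3 is sp2: 3 σ bonds, plus one π bond, 3 electron-density regions.
C4 (3 σ bonds, plus one π bond) has steric number 3: sp2.
C5 (2 σ bonds, plus two π bonds) has steric number 2: sp.
C6 (3 σ bonds, plus one π bond) has steric number 3: sp2.
C7 (3 σ bonds, plus one π bond) has steric number 3: sp2.
C8: 3 σ bonds, plus one π bond — 3 electron domains, sp2.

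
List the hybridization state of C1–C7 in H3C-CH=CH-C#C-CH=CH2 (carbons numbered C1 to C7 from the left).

C1 — 4 σ bonds. Steric number 4, so sp3.
C2 carries 3 σ bonds, plus one π bond, giving a steric number of 3, so it is sp2.
C3 (3 σ bonds, plus one π bond) has steric number 3: sp2.
C4 carries 2 σ bonds, plus two π bonds, giving a steric number of 2, so it is sp.
C5: 2 σ bonds, plus two π bonds — 2 electron domains, sp.
C6 — 3 σ bonds, plus one π bond. Steric number 3, so sp2.
C7 is sp2: 3 σ bonds, plus one π bond, 3 electron-density regions.

C1 sp3, C2 sp2, C3 sp2, C4 sp, C5 sp, C6 sp2, C7 sp2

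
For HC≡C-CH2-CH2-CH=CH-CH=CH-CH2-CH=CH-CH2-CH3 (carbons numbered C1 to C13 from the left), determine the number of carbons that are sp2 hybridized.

C1: sp
C2: sp
C3: sp3
C4: sp3
C5: sp2 ✓
C6: sp2 ✓
C7: sp2 ✓
C8: sp2 ✓
C9: sp3
C10: sp2 ✓
C11: sp2 ✓
C12: sp3
C13: sp3
C5, C6, C7, C8, C10, C11 → 6 sp2 carbons.

6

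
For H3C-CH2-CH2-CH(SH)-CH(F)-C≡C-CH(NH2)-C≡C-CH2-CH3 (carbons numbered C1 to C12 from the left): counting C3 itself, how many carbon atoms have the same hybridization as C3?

C3 is sp3 (only σ bonds).
C1: sp3 ✓
C2: sp3 ✓
C3: sp3 ✓
C4: sp3 ✓
C5: sp3 ✓
C6: sp
C7: sp
C8: sp3 ✓
C9: sp
C10: sp
C11: sp3 ✓
C12: sp3 ✓
8 carbons are sp3.

8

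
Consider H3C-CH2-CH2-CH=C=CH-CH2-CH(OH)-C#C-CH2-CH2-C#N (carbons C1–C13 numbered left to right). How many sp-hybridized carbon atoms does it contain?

C1: sp3
C2: sp3
C3: sp3
C4: sp2
C5: sp ✓
C6: sp2
C7: sp3
C8: sp3
C9: sp ✓
C10: sp ✓
C11: sp3
C12: sp3
C13: sp ✓
C5, C9, C10, C13 → 4 sp carbons.

4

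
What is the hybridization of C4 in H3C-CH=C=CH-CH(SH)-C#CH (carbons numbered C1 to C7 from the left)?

sp2

C4 is sp2: 3 σ bonds, plus one π bond, 3 electron-density regions.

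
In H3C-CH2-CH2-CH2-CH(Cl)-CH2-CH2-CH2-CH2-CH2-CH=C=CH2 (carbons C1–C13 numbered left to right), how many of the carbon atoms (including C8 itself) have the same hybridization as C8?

10

C8 is sp3 (only σ bonds).
C1: sp3 ✓
C2: sp3 ✓
C3: sp3 ✓
C4: sp3 ✓
C5: sp3 ✓
C6: sp3 ✓
C7: sp3 ✓
C8: sp3 ✓
C9: sp3 ✓
C10: sp3 ✓
C11: sp2
C12: sp
C13: sp2
10 carbons are sp3.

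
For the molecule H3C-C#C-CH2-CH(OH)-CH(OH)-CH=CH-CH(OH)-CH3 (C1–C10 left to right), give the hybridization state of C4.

C4 has 4 σ bonds: steric number 4 → sp3.

sp³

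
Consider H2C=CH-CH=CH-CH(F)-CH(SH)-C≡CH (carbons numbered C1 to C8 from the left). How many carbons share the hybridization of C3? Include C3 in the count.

C3 is sp2 (one π bond).
C1: sp2 ✓
C2: sp2 ✓
C3: sp2 ✓
C4: sp2 ✓
C5: sp3
C6: sp3
C7: sp
C8: sp
4 carbons are sp2.

4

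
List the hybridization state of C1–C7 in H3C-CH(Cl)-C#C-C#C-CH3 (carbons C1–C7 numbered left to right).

C1 carries 4 σ bonds, giving a steric number of 4, so it is sp3.
C2 is sp3: 4 σ bonds, 4 electron-density regions.
C3 is sp: 2 σ bonds, plus two π bonds, 2 electron-density regions.
C4: 2 σ bonds, plus two π bonds — 2 electron domains, sp.
C5 (2 σ bonds, plus two π bonds) has steric number 2: sp.
C6 carries 2 σ bonds, plus two π bonds, giving a steric number of 2, so it is sp.
C7: 4 σ bonds; 4 regions of electron density → sp3.

C1 sp3, C2 sp3, C3 sp, C4 sp, C5 sp, C6 sp, C7 sp3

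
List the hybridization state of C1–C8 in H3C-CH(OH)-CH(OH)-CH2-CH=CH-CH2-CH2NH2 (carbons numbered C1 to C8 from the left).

C1 sp3, C2 sp3, C3 sp3, C4 sp3, C5 sp2, C6 sp2, C7 sp3, C8 sp3

C1 (4 σ bonds) has steric number 4: sp3.
C2 is sp3: 4 σ bonds, 4 electron-density regions.
C3 carries 4 σ bonds, giving a steric number of 4, so it is sp3.
C4 — 4 σ bonds. Steric number 4, so sp3.
C5 is sp2: 3 σ bonds, plus one π bond, 3 electron-density regions.
C6: 3 σ bonds, plus one π bond; 3 regions of electron density → sp2.
C7 carries 4 σ bonds, giving a steric number of 4, so it is sp3.
C8 — 4 σ bonds. Steric number 4, so sp3.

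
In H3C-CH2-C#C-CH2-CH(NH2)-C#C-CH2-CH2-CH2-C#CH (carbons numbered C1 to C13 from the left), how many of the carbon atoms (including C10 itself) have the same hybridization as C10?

7

C10 is sp3 (only σ bonds).
C1: sp3 ✓
C2: sp3 ✓
C3: sp
C4: sp
C5: sp3 ✓
C6: sp3 ✓
C7: sp
C8: sp
C9: sp3 ✓
C10: sp3 ✓
C11: sp3 ✓
C12: sp
C13: sp
7 carbons are sp3.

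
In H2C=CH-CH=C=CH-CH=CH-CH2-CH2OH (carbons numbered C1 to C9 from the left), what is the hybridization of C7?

sp²

C7 has 3 σ bonds, plus one π bond: steric number 3 → sp2.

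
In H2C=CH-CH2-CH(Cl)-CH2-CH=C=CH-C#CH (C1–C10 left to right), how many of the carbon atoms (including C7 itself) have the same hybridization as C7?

3

C7 is sp (two π bonds).
C1: sp2
C2: sp2
C3: sp3
C4: sp3
C5: sp3
C6: sp2
C7: sp ✓
C8: sp2
C9: sp ✓
C10: sp ✓
3 carbons are sp.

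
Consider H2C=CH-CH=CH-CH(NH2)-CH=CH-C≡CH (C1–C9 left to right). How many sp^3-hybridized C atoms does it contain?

C1: sp2
C2: sp2
C3: sp2
C4: sp2
C5: sp3 ✓
C6: sp2
C7: sp2
C8: sp
C9: sp
C5 → 1 sp3 carbon.

1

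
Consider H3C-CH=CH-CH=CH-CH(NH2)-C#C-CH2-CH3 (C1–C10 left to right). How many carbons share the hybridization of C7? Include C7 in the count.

C7 is sp (two π bonds).
C1: sp3
C2: sp2
C3: sp2
C4: sp2
C5: sp2
C6: sp3
C7: sp ✓
C8: sp ✓
C9: sp3
C10: sp3
2 carbons are sp.

2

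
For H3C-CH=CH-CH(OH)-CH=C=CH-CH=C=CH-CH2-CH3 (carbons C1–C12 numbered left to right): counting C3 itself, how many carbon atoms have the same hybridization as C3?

6

C3 is sp2 (one π bond).
C1: sp3
C2: sp2 ✓
C3: sp2 ✓
C4: sp3
C5: sp2 ✓
C6: sp
C7: sp2 ✓
C8: sp2 ✓
C9: sp
C10: sp2 ✓
C11: sp3
C12: sp3
6 carbons are sp2.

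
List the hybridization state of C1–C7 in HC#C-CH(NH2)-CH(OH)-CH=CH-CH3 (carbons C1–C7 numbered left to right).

C1 has 2 σ bonds, plus two π bonds: steric number 2 → sp.
C2 is sp: 2 σ bonds, plus two π bonds, 2 electron-density regions.
C3: 4 σ bonds — 4 electron domains, sp3.
C4 carries 4 σ bonds, giving a steric number of 4, so it is sp3.
C5 has 3 σ bonds, plus one π bond: steric number 3 → sp2.
C6: 3 σ bonds, plus one π bond — 3 electron domains, sp2.
C7 — 4 σ bonds. Steric number 4, so sp3.

C1 sp, C2 sp, C3 sp3, C4 sp3, C5 sp2, C6 sp2, C7 sp3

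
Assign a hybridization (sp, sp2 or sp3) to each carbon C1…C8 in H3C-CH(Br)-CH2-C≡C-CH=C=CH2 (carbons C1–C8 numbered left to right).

C1 sp3, C2 sp3, C3 sp3, C4 sp, C5 sp, C6 sp2, C7 sp, C8 sp2

C1 (4 σ bonds) has steric number 4: sp3.
C2: 4 σ bonds; 4 regions of electron density → sp3.
C3: 4 σ bonds — 4 electron domains, sp3.
C4 carries 2 σ bonds, plus two π bonds, giving a steric number of 2, so it is sp.
C5 is sp: 2 σ bonds, plus two π bonds, 2 electron-density regions.
C6 is sp2: 3 σ bonds, plus one π bond, 3 electron-density regions.
C7 — 2 σ bonds, plus two π bonds. Steric number 2, so sp.
C8 — 3 σ bonds, plus one π bond. Steric number 3, so sp2.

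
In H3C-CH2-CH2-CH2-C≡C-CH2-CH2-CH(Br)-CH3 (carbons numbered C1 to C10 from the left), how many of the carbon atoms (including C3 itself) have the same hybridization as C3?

C3 is sp3 (only σ bonds).
C1: sp3 ✓
C2: sp3 ✓
C3: sp3 ✓
C4: sp3 ✓
C5: sp
C6: sp
C7: sp3 ✓
C8: sp3 ✓
C9: sp3 ✓
C10: sp3 ✓
8 carbons are sp3.

8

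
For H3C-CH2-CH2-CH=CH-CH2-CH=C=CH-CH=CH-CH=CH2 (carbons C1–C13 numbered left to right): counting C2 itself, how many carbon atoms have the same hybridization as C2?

4

C2 is sp3 (only σ bonds).
C1: sp3 ✓
C2: sp3 ✓
C3: sp3 ✓
C4: sp2
C5: sp2
C6: sp3 ✓
C7: sp2
C8: sp
C9: sp2
C10: sp2
C11: sp2
C12: sp2
C13: sp2
4 carbons are sp3.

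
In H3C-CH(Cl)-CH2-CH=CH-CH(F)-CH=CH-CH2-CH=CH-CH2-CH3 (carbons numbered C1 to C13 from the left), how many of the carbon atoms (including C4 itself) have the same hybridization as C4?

C4 is sp2 (one π bond).
C1: sp3
C2: sp3
C3: sp3
C4: sp2 ✓
C5: sp2 ✓
C6: sp3
C7: sp2 ✓
C8: sp2 ✓
C9: sp3
C10: sp2 ✓
C11: sp2 ✓
C12: sp3
C13: sp3
6 carbons are sp2.

6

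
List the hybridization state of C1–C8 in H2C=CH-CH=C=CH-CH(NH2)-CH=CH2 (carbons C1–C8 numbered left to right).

C1 (3 σ bonds, plus one π bond) has steric number 3: sp2.
C2: 3 σ bonds, plus one π bond — 3 electron domains, sp2.
C3 has 3 σ bonds, plus one π bond: steric number 3 → sp2.
C4 — 2 σ bonds, plus two π bonds. Steric number 2, so sp.
C5 carries 3 σ bonds, plus one π bond, giving a steric number of 3, so it is sp2.
C6 is sp3: 4 σ bonds, 4 electron-density regions.
C7 has 3 σ bonds, plus one π bond: steric number 3 → sp2.
C8: 3 σ bonds, plus one π bond — 3 electron domains, sp2.

C1 sp2, C2 sp2, C3 sp2, C4 sp, C5 sp2, C6 sp3, C7 sp2, C8 sp2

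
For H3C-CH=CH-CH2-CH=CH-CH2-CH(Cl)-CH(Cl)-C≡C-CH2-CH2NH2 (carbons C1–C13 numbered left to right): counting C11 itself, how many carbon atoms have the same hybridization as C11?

2

C11 is sp (two π bonds).
C1: sp3
C2: sp2
C3: sp2
C4: sp3
C5: sp2
C6: sp2
C7: sp3
C8: sp3
C9: sp3
C10: sp ✓
C11: sp ✓
C12: sp3
C13: sp3
2 carbons are sp.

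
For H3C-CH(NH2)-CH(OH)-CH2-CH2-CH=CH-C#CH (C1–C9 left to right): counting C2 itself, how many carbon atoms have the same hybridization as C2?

5

C2 is sp3 (only σ bonds).
C1: sp3 ✓
C2: sp3 ✓
C3: sp3 ✓
C4: sp3 ✓
C5: sp3 ✓
C6: sp2
C7: sp2
C8: sp
C9: sp
5 carbons are sp3.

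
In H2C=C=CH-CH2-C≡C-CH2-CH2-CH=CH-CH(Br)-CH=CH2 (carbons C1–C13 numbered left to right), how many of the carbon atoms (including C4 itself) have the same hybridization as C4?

4

C4 is sp3 (only σ bonds).
C1: sp2
C2: sp
C3: sp2
C4: sp3 ✓
C5: sp
C6: sp
C7: sp3 ✓
C8: sp3 ✓
C9: sp2
C10: sp2
C11: sp3 ✓
C12: sp2
C13: sp2
4 carbons are sp3.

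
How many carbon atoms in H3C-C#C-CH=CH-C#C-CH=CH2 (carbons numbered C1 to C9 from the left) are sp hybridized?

C1: sp3
C2: sp ✓
C3: sp ✓
C4: sp2
C5: sp2
C6: sp ✓
C7: sp ✓
C8: sp2
C9: sp2
C2, C3, C6, C7 → 4 sp carbons.

4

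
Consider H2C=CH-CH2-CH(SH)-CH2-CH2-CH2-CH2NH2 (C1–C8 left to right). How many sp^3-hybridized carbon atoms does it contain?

6

C1: sp2
C2: sp2
C3: sp3 ✓
C4: sp3 ✓
C5: sp3 ✓
C6: sp3 ✓
C7: sp3 ✓
C8: sp3 ✓
C3, C4, C5, C6, C7, C8 → 6 sp3 carbons.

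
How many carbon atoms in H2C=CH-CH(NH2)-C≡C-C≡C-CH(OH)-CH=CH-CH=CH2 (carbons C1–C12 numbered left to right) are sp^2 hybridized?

C1: sp2 ✓
C2: sp2 ✓
C3: sp3
C4: sp
C5: sp
C6: sp
C7: sp
C8: sp3
C9: sp2 ✓
C10: sp2 ✓
C11: sp2 ✓
C12: sp2 ✓
C1, C2, C9, C10, C11, C12 → 6 sp2 carbons.

6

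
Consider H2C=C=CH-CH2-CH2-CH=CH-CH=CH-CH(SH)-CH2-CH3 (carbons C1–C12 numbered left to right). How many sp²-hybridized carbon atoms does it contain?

6

C1: sp2 ✓
C2: sp
C3: sp2 ✓
C4: sp3
C5: sp3
C6: sp2 ✓
C7: sp2 ✓
C8: sp2 ✓
C9: sp2 ✓
C10: sp3
C11: sp3
C12: sp3
C1, C3, C6, C7, C8, C9 → 6 sp2 carbons.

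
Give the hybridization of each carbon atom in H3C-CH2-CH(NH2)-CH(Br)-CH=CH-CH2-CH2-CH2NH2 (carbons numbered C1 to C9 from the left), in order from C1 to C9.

C1 sp3, C2 sp3, C3 sp3, C4 sp3, C5 sp2, C6 sp2, C7 sp3, C8 sp3, C9 sp3

C1 has 4 σ bonds: steric number 4 → sp3.
C2 has 4 σ bonds: steric number 4 → sp3.
C3 — 4 σ bonds. Steric number 4, so sp3.
C4 (4 σ bonds) has steric number 4: sp3.
C5: 3 σ bonds, plus one π bond — 3 electron domains, sp2.
C6 has 3 σ bonds, plus one π bond: steric number 3 → sp2.
C7 (4 σ bonds) has steric number 4: sp3.
C8 carries 4 σ bonds, giving a steric number of 4, so it is sp3.
C9 carries 4 σ bonds, giving a steric number of 4, so it is sp3.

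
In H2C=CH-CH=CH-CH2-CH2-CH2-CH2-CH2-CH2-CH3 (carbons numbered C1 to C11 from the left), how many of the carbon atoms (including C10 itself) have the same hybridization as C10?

7

C10 is sp3 (only σ bonds).
C1: sp2
C2: sp2
C3: sp2
C4: sp2
C5: sp3 ✓
C6: sp3 ✓
C7: sp3 ✓
C8: sp3 ✓
C9: sp3 ✓
C10: sp3 ✓
C11: sp3 ✓
7 carbons are sp3.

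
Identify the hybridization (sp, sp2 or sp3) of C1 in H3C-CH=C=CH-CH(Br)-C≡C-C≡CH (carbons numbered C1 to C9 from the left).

C1 is sp3: 4 σ bonds, 4 electron-density regions.

sp3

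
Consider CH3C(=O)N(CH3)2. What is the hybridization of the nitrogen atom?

Amide resonance: N lone pair conjugated with C=O → sp2.

sp²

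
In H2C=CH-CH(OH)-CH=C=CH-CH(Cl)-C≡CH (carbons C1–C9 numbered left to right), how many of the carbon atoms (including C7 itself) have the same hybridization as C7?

2

C7 is sp3 (only σ bonds).
C1: sp2
C2: sp2
C3: sp3 ✓
C4: sp2
C5: sp
C6: sp2
C7: sp3 ✓
C8: sp
C9: sp
2 carbons are sp3.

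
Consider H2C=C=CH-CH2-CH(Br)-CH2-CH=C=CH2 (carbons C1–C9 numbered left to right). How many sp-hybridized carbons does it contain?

2

C1: sp2
C2: sp ✓
C3: sp2
C4: sp3
C5: sp3
C6: sp3
C7: sp2
C8: sp ✓
C9: sp2
C2, C8 → 2 sp carbons.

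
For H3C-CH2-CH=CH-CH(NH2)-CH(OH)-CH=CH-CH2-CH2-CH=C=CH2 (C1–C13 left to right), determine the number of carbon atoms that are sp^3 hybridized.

C1: sp3 ✓
C2: sp3 ✓
C3: sp2
C4: sp2
C5: sp3 ✓
C6: sp3 ✓
C7: sp2
C8: sp2
C9: sp3 ✓
C10: sp3 ✓
C11: sp2
C12: sp
C13: sp2
C1, C2, C5, C6, C9, C10 → 6 sp3 carbons.

6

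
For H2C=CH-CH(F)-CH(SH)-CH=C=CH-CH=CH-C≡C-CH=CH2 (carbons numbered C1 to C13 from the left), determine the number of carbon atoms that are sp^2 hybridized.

8

C1: sp2 ✓
C2: sp2 ✓
C3: sp3
C4: sp3
C5: sp2 ✓
C6: sp
C7: sp2 ✓
C8: sp2 ✓
C9: sp2 ✓
C10: sp
C11: sp
C12: sp2 ✓
C13: sp2 ✓
C1, C2, C5, C7, C8, C9, C12, C13 → 8 sp2 carbons.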